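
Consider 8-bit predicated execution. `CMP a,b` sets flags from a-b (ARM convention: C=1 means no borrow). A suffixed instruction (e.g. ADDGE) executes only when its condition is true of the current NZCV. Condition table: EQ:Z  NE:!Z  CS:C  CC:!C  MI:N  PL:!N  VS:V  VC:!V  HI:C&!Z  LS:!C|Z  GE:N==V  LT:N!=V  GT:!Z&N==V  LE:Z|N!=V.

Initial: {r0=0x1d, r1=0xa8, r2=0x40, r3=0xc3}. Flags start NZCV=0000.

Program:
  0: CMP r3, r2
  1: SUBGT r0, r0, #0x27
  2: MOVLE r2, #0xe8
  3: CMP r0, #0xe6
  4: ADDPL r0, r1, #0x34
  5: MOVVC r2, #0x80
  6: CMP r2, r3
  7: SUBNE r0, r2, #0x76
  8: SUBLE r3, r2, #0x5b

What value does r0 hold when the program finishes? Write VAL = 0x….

0: ✓ CMP  NZCV=1010
1: · SUBGT
2: ✓ MOVLE  r2←0xe8
3: ✓ CMP  NZCV=0000
4: ✓ ADDPL  r0←0xdc
5: ✓ MOVVC  r2←0x80
6: ✓ CMP  NZCV=1000
7: ✓ SUBNE  r0←0x0a
8: ✓ SUBLE  r3←0x25

VAL = 0x0a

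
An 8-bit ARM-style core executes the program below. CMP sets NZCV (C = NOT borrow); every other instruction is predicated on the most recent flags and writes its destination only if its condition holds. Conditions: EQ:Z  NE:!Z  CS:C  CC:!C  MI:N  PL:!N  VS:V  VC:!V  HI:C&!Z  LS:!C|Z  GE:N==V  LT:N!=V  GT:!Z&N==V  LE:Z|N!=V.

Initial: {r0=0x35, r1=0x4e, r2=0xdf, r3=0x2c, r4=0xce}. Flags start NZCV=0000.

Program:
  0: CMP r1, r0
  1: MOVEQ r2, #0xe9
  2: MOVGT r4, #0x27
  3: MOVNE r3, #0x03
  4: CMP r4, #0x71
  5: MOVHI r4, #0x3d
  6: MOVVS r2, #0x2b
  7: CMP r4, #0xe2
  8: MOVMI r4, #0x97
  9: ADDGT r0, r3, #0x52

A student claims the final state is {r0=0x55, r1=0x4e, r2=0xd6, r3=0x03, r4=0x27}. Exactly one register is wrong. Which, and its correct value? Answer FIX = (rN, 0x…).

FIX = (r2, 0xdf)

[0] flags=0010 → (cmp)
[1] flags=0010 EQ?F → skip
[2] flags=0010 GT?T → r4=0x27
[3] flags=0010 NE?T → r3=0x03
[4] flags=1000 → (cmp)
[5] flags=1000 HI?F → skip
[6] flags=1000 VS?F → skip
[7] flags=0000 → (cmp)
[8] flags=0000 MI?F → skip
[9] flags=0000 GT?T → r0=0x55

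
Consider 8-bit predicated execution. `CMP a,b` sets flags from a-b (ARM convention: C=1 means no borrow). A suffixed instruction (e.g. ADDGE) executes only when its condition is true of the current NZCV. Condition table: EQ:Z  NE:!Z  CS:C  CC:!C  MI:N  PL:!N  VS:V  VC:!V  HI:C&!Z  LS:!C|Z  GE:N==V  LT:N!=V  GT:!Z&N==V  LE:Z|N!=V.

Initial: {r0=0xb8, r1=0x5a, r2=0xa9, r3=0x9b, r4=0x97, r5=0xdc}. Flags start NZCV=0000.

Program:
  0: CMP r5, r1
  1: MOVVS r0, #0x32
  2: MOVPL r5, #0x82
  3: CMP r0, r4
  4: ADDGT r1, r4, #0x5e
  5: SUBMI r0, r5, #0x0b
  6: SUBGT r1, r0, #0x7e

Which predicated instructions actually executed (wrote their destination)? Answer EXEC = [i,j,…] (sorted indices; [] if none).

[0] flags=1010 → (cmp)
[1] flags=1010 VS?F → skip
[2] flags=1010 PL?F → skip
[3] flags=0010 → (cmp)
[4] flags=0010 GT?T → r1=0xf5
[5] flags=0010 MI?F → skip
[6] flags=0010 GT?T → r1=0x3a

EXEC = [4,6]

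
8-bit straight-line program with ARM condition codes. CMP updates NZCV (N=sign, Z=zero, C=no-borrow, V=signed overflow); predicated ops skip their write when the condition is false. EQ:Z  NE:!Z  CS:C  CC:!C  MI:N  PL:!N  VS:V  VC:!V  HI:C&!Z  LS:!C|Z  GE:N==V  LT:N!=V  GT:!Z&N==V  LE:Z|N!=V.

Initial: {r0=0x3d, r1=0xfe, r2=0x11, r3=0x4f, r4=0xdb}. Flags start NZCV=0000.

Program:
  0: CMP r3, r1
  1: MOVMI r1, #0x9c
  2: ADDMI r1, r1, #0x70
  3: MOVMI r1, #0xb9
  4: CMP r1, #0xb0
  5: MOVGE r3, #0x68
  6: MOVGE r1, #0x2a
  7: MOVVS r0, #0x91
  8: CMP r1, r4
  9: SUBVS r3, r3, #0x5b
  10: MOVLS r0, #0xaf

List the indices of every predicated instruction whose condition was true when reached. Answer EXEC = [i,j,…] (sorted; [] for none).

EXEC = [5,6,10]

[0] flags=0000 → (cmp)
[1] flags=0000 MI?F → skip
[2] flags=0000 MI?F → skip
[3] flags=0000 MI?F → skip
[4] flags=0010 → (cmp)
[5] flags=0010 GE?T → r3=0x68
[6] flags=0010 GE?T → r1=0x2a
[7] flags=0010 VS?F → skip
[8] flags=0000 → (cmp)
[9] flags=0000 VS?F → skip
[10] flags=0000 LS?T → r0=0xaf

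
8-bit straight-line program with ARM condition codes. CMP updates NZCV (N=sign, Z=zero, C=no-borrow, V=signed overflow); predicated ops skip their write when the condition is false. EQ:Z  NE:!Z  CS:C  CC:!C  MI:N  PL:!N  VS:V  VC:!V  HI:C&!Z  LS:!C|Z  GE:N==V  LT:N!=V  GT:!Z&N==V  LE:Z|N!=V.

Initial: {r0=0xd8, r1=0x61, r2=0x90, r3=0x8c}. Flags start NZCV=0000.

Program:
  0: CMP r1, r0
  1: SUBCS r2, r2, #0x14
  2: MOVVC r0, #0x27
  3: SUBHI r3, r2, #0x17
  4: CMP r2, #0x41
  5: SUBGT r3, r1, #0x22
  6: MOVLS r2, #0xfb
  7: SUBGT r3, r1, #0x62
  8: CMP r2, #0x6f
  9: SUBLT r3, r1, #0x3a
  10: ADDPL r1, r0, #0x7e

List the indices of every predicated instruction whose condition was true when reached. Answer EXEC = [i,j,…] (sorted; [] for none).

[0] flags=1001 → (cmp)
[1] flags=1001 CS?F → skip
[2] flags=1001 VC?F → skip
[3] flags=1001 HI?F → skip
[4] flags=0011 → (cmp)
[5] flags=0011 GT?F → skip
[6] flags=0011 LS?F → skip
[7] flags=0011 GT?F → skip
[8] flags=0011 → (cmp)
[9] flags=0011 LT?T → r3=0x27
[10] flags=0011 PL?T → r1=0x56

EXEC = [9,10]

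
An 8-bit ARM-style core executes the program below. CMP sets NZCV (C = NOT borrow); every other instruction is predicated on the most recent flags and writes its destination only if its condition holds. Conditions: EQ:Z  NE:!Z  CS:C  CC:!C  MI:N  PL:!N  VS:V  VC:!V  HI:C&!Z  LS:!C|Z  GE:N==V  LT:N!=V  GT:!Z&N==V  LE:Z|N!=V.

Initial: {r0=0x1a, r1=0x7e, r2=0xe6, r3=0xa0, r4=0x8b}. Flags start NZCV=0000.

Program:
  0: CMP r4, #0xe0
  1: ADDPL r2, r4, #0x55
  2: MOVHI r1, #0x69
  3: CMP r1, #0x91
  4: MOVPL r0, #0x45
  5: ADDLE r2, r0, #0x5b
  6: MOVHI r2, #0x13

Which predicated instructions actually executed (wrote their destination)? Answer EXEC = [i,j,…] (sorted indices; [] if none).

EXEC = []

[0] flags=1000 → (cmp)
[1] flags=1000 PL?F → skip
[2] flags=1000 HI?F → skip
[3] flags=1001 → (cmp)
[4] flags=1001 PL?F → skip
[5] flags=1001 LE?F → skip
[6] flags=1001 HI?F → skip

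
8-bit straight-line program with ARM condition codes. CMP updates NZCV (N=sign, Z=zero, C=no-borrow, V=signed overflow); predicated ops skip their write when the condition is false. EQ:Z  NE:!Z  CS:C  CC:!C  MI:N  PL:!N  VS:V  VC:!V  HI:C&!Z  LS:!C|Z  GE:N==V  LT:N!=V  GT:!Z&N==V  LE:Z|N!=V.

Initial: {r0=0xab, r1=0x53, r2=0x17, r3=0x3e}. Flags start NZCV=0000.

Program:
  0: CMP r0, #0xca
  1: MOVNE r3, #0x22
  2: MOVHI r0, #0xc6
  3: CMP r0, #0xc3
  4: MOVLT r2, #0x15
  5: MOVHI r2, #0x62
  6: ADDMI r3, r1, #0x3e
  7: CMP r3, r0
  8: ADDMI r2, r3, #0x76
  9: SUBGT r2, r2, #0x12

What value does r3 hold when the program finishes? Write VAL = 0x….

VAL = 0x91

[0] flags=1000 → (cmp)
[1] flags=1000 NE?T → r3=0x22
[2] flags=1000 HI?F → skip
[3] flags=1000 → (cmp)
[4] flags=1000 LT?T → r2=0x15
[5] flags=1000 HI?F → skip
[6] flags=1000 MI?T → r3=0x91
[7] flags=1000 → (cmp)
[8] flags=1000 MI?T → r2=0x07
[9] flags=1000 GT?F → skip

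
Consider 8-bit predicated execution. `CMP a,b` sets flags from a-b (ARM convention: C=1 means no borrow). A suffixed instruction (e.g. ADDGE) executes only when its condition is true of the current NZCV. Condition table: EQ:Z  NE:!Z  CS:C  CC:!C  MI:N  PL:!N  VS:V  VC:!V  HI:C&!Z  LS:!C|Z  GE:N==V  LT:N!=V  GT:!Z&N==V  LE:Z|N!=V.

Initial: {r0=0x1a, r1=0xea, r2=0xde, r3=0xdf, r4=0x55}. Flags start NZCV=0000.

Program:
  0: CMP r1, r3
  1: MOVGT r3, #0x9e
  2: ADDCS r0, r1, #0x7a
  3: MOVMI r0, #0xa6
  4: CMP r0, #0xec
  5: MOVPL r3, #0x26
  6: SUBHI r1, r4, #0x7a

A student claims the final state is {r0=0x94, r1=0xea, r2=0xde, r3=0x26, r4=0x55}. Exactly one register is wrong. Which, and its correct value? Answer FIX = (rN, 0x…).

0: ✓ CMP  NZCV=0010
1: ✓ MOVGT  r3←0x9e
2: ✓ ADDCS  r0←0x64
3: · MOVMI
4: ✓ CMP  NZCV=0000
5: ✓ MOVPL  r3←0x26
6: · SUBHI

FIX = (r0, 0x64)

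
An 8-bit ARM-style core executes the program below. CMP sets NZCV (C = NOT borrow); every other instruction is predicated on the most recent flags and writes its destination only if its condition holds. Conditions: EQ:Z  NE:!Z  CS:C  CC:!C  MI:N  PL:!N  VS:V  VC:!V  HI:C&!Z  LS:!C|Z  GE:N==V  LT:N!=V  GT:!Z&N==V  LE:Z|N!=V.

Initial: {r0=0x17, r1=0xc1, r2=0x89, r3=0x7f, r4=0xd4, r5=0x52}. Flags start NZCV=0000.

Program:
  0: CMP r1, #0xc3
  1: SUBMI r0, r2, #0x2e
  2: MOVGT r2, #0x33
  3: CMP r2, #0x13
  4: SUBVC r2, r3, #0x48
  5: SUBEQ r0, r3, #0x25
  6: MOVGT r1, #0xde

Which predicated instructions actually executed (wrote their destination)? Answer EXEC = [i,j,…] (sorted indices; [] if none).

EXEC = [1]

[0] flags=1000 → (cmp)
[1] flags=1000 MI?T → r0=0x5b
[2] flags=1000 GT?F → skip
[3] flags=0011 → (cmp)
[4] flags=0011 VC?F → skip
[5] flags=0011 EQ?F → skip
[6] flags=0011 GT?F → skip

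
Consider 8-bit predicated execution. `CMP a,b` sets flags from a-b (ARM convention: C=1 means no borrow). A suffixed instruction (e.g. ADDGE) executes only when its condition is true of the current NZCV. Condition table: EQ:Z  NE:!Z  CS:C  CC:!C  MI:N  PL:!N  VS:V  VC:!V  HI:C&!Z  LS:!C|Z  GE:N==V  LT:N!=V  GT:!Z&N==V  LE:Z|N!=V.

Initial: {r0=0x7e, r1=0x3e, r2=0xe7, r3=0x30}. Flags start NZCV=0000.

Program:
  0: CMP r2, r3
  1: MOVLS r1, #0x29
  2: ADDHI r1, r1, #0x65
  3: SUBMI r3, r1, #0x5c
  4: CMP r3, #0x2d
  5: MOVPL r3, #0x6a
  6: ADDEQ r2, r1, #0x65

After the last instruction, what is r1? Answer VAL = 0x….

VAL = 0xa3

0: ✓ CMP  NZCV=1010
1: · MOVLS
2: ✓ ADDHI  r1←0xa3
3: ✓ SUBMI  r3←0x47
4: ✓ CMP  NZCV=0010
5: ✓ MOVPL  r3←0x6a
6: · ADDEQ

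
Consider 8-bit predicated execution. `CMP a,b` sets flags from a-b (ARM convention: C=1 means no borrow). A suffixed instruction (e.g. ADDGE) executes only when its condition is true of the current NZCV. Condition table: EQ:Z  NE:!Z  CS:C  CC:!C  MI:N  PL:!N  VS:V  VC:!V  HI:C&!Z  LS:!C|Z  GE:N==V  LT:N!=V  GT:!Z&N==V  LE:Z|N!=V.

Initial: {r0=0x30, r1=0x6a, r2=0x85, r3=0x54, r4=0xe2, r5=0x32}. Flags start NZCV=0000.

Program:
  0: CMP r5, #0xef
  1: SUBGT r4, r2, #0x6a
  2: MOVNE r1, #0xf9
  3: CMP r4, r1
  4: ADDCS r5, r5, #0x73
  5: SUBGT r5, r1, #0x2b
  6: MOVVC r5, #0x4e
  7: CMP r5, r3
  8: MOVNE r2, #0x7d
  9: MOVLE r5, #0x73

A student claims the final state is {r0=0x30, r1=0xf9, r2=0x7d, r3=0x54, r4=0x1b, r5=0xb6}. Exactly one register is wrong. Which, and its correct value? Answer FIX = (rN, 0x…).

FIX = (r5, 0x73)

0: ✓ CMP  NZCV=0000
1: ✓ SUBGT  r4←0x1b
2: ✓ MOVNE  r1←0xf9
3: ✓ CMP  NZCV=0000
4: · ADDCS
5: ✓ SUBGT  r5←0xce
6: ✓ MOVVC  r5←0x4e
7: ✓ CMP  NZCV=1000
8: ✓ MOVNE  r2←0x7d
9: ✓ MOVLE  r5←0x73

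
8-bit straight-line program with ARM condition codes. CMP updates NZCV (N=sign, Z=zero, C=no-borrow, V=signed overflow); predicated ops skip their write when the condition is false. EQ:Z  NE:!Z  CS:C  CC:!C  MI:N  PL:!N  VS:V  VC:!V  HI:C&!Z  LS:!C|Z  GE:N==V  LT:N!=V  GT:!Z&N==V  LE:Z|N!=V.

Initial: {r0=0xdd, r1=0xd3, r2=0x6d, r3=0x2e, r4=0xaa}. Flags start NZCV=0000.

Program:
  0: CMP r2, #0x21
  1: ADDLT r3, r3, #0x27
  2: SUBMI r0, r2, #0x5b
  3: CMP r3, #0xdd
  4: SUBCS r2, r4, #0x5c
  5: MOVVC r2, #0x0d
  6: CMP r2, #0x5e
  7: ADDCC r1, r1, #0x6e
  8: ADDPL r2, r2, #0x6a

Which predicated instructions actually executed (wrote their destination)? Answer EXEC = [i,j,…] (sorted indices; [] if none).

EXEC = [5,7]

[0] flags=0010 → (cmp)
[1] flags=0010 LT?F → skip
[2] flags=0010 MI?F → skip
[3] flags=0000 → (cmp)
[4] flags=0000 CS?F → skip
[5] flags=0000 VC?T → r2=0x0d
[6] flags=1000 → (cmp)
[7] flags=1000 CC?T → r1=0x41
[8] flags=1000 PL?F → skip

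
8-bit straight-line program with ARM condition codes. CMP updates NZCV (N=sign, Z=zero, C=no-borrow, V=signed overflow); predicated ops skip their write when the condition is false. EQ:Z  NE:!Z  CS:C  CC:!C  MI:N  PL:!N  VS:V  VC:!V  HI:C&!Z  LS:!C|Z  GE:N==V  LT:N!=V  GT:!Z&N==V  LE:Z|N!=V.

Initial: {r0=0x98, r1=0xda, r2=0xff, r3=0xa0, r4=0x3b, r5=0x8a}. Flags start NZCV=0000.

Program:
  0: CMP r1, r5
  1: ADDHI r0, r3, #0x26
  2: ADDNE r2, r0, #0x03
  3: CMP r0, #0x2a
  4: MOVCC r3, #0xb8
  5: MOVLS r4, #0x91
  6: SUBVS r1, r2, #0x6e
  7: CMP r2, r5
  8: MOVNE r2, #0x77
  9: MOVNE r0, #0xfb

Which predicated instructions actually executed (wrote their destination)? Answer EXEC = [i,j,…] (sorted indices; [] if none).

EXEC = [1,2,8,9]

[0] flags=0010 → (cmp)
[1] flags=0010 HI?T → r0=0xc6
[2] flags=0010 NE?T → r2=0xc9
[3] flags=1010 → (cmp)
[4] flags=1010 CC?F → skip
[5] flags=1010 LS?F → skip
[6] flags=1010 VS?F → skip
[7] flags=0010 → (cmp)
[8] flags=0010 NE?T → r2=0x77
[9] flags=0010 NE?T → r0=0xfb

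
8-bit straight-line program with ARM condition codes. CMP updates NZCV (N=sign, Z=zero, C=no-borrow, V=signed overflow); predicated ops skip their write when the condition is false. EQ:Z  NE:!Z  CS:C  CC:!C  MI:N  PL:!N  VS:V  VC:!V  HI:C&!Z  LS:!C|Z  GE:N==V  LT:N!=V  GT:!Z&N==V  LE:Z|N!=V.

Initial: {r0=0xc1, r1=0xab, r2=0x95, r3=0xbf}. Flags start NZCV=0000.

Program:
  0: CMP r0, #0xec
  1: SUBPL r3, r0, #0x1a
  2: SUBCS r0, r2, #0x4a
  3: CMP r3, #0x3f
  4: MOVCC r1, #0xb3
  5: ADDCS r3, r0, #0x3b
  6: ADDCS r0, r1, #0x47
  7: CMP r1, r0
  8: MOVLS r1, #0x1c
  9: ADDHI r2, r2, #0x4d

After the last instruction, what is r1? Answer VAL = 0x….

VAL = 0x1c

0: ✓ CMP  NZCV=1000
1: · SUBPL
2: · SUBCS
3: ✓ CMP  NZCV=1010
4: · MOVCC
5: ✓ ADDCS  r3←0xfc
6: ✓ ADDCS  r0←0xf2
7: ✓ CMP  NZCV=1000
8: ✓ MOVLS  r1←0x1c
9: · ADDHI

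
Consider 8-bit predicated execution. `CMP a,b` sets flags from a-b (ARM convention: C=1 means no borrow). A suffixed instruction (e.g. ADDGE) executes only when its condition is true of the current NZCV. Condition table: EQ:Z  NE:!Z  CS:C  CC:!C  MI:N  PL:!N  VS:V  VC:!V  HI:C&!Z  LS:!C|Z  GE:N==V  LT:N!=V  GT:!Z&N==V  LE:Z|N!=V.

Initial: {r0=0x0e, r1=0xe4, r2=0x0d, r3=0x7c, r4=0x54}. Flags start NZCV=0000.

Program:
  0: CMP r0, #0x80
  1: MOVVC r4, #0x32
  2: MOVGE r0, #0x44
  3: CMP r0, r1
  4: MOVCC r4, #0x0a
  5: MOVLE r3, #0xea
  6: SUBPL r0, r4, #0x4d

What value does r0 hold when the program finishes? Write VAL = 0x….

0: ✓ CMP  NZCV=1001
1: · MOVVC
2: ✓ MOVGE  r0←0x44
3: ✓ CMP  NZCV=0000
4: ✓ MOVCC  r4←0x0a
5: · MOVLE
6: ✓ SUBPL  r0←0xbd

VAL = 0xbd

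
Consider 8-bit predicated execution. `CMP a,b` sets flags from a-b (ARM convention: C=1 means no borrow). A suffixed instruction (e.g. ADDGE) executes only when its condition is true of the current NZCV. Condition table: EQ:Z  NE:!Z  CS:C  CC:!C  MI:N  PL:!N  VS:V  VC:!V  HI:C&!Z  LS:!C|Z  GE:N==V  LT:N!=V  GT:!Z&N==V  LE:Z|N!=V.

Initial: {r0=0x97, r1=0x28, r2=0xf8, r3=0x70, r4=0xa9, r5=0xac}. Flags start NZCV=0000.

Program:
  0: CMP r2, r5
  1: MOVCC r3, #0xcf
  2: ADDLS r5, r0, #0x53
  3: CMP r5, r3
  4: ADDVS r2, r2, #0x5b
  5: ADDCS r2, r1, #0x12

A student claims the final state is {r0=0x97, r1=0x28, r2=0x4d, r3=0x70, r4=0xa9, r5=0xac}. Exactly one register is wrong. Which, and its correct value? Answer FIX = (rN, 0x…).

FIX = (r2, 0x3a)

0: ✓ CMP  NZCV=0010
1: · MOVCC
2: · ADDLS
3: ✓ CMP  NZCV=0011
4: ✓ ADDVS  r2←0x53
5: ✓ ADDCS  r2←0x3a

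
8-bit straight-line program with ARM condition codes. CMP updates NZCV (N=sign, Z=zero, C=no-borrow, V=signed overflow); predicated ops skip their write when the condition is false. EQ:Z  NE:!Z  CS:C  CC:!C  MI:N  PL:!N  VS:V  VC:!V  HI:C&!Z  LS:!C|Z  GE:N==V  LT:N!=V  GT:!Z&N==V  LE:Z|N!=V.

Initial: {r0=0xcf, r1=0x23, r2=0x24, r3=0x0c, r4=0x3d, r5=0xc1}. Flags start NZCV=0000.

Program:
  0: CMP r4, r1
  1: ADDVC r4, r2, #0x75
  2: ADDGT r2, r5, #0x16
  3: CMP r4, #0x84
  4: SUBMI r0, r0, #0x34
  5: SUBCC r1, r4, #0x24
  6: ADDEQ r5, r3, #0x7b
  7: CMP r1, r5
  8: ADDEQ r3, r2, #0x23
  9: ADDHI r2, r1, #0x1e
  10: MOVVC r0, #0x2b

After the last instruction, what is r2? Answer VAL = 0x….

VAL = 0xd7

[0] flags=0010 → (cmp)
[1] flags=0010 VC?T → r4=0x99
[2] flags=0010 GT?T → r2=0xd7
[3] flags=0010 → (cmp)
[4] flags=0010 MI?F → skip
[5] flags=0010 CC?F → skip
[6] flags=0010 EQ?F → skip
[7] flags=0000 → (cmp)
[8] flags=0000 EQ?F → skip
[9] flags=0000 HI?F → skip
[10] flags=0000 VC?T → r0=0x2b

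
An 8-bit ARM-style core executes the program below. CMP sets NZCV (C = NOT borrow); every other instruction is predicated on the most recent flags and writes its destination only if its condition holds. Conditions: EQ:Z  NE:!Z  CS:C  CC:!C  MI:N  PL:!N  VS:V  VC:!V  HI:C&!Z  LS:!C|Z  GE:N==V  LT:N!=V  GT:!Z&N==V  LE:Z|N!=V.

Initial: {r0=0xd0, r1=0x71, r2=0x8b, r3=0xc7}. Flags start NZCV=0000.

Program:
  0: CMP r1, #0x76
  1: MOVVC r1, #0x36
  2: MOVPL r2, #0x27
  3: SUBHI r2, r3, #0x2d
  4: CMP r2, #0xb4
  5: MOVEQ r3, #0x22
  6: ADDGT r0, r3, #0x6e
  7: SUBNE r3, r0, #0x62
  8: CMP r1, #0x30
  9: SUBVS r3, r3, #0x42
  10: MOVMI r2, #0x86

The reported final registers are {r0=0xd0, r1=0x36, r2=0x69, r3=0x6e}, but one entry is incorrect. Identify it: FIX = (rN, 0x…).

FIX = (r2, 0x8b)

0: ✓ CMP  NZCV=1000
1: ✓ MOVVC  r1←0x36
2: · MOVPL
3: · SUBHI
4: ✓ CMP  NZCV=1000
5: · MOVEQ
6: · ADDGT
7: ✓ SUBNE  r3←0x6e
8: ✓ CMP  NZCV=0010
9: · SUBVS
10: · MOVMI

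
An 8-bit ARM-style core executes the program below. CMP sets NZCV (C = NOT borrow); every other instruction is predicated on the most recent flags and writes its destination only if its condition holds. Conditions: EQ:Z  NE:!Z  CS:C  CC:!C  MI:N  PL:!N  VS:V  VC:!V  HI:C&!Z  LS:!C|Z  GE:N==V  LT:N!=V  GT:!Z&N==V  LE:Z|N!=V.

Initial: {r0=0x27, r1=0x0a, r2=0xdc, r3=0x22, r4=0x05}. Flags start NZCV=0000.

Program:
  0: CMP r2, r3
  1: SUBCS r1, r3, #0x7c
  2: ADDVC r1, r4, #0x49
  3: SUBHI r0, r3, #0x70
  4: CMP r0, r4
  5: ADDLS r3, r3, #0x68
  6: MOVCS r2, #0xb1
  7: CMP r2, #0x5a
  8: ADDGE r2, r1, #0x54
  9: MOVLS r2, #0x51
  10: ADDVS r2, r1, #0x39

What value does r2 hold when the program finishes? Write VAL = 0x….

[0] flags=1010 → (cmp)
[1] flags=1010 CS?T → r1=0xa6
[2] flags=1010 VC?T → r1=0x4e
[3] flags=1010 HI?T → r0=0xb2
[4] flags=1010 → (cmp)
[5] flags=1010 LS?F → skip
[6] flags=1010 CS?T → r2=0xb1
[7] flags=0011 → (cmp)
[8] flags=0011 GE?F → skip
[9] flags=0011 LS?F → skip
[10] flags=0011 VS?T → r2=0x87

VAL = 0x87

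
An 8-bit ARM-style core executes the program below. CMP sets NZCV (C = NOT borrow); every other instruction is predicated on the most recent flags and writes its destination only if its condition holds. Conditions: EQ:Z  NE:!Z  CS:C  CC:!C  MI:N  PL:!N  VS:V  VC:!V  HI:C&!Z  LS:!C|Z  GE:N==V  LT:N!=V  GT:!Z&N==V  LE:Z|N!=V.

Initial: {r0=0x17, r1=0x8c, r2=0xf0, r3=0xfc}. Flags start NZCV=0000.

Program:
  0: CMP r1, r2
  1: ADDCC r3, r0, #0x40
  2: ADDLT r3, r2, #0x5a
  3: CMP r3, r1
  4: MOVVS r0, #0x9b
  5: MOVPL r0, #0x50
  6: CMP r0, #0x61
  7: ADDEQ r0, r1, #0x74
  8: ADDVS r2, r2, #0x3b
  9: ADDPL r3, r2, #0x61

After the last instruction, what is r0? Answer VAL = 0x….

[0] flags=1000 → (cmp)
[1] flags=1000 CC?T → r3=0x57
[2] flags=1000 LT?T → r3=0x4a
[3] flags=1001 → (cmp)
[4] flags=1001 VS?T → r0=0x9b
[5] flags=1001 PL?F → skip
[6] flags=0011 → (cmp)
[7] flags=0011 EQ?F → skip
[8] flags=0011 VS?T → r2=0x2b
[9] flags=0011 PL?T → r3=0x8c

VAL = 0x9b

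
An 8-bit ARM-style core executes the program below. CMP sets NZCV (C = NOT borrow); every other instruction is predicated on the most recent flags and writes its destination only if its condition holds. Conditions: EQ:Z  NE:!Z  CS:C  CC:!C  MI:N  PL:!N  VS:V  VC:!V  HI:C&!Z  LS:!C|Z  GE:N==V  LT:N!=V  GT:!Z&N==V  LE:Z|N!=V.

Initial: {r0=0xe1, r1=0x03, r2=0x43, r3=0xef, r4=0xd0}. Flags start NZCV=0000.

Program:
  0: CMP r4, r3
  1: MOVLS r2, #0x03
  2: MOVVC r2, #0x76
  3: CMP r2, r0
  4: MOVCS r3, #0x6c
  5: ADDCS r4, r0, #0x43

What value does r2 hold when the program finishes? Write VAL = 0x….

VAL = 0x76

[0] flags=1000 → (cmp)
[1] flags=1000 LS?T → r2=0x03
[2] flags=1000 VC?T → r2=0x76
[3] flags=1001 → (cmp)
[4] flags=1001 CS?F → skip
[5] flags=1001 CS?F → skip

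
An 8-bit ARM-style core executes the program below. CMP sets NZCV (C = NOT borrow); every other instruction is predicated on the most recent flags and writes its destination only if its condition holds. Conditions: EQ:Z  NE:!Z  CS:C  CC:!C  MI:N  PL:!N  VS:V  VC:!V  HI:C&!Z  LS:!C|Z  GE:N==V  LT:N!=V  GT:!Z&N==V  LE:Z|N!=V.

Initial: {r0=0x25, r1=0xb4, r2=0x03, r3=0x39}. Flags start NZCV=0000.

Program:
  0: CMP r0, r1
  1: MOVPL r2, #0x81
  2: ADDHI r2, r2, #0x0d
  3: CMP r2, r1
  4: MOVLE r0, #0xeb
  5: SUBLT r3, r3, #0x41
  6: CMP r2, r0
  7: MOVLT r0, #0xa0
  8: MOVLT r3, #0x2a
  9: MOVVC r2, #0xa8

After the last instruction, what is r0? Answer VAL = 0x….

0: ✓ CMP  NZCV=0000
1: ✓ MOVPL  r2←0x81
2: · ADDHI
3: ✓ CMP  NZCV=1000
4: ✓ MOVLE  r0←0xeb
5: ✓ SUBLT  r3←0xf8
6: ✓ CMP  NZCV=1000
7: ✓ MOVLT  r0←0xa0
8: ✓ MOVLT  r3←0x2a
9: ✓ MOVVC  r2←0xa8

VAL = 0xa0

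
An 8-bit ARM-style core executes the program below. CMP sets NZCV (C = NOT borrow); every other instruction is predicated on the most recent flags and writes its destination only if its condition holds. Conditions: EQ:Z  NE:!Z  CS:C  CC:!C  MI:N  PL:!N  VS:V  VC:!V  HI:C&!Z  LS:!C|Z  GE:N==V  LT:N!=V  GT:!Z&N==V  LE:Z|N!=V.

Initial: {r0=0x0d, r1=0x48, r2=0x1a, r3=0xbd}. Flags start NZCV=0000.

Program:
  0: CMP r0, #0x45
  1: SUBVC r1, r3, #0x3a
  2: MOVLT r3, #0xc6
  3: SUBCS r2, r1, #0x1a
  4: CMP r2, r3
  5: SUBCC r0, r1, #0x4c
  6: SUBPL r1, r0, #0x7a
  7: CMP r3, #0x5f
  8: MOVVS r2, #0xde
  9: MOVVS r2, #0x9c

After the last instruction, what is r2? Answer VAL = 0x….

[0] flags=1000 → (cmp)
[1] flags=1000 VC?T → r1=0x83
[2] flags=1000 LT?T → r3=0xc6
[3] flags=1000 CS?F → skip
[4] flags=0000 → (cmp)
[5] flags=0000 CC?T → r0=0x37
[6] flags=0000 PL?T → r1=0xbd
[7] flags=0011 → (cmp)
[8] flags=0011 VS?T → r2=0xde
[9] flags=0011 VS?T → r2=0x9c

VAL = 0x9c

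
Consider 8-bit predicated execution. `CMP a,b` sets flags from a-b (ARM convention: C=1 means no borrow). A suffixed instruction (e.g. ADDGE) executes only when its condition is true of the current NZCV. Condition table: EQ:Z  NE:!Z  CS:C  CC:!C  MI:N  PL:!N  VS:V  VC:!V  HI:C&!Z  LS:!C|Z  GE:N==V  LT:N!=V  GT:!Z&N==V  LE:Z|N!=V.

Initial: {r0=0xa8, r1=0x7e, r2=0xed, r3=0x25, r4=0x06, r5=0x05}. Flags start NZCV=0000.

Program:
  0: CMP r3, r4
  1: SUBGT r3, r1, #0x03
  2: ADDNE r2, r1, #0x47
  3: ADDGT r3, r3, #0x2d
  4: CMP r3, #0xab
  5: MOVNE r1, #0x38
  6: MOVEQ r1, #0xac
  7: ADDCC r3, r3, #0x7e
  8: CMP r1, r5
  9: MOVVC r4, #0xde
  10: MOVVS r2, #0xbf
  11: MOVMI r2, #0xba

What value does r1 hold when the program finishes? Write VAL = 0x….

[0] flags=0010 → (cmp)
[1] flags=0010 GT?T → r3=0x7b
[2] flags=0010 NE?T → r2=0xc5
[3] flags=0010 GT?T → r3=0xa8
[4] flags=1000 → (cmp)
[5] flags=1000 NE?T → r1=0x38
[6] flags=1000 EQ?F → skip
[7] flags=1000 CC?T → r3=0x26
[8] flags=0010 → (cmp)
[9] flags=0010 VC?T → r4=0xde
[10] flags=0010 VS?F → skip
[11] flags=0010 MI?F → skip

VAL = 0x38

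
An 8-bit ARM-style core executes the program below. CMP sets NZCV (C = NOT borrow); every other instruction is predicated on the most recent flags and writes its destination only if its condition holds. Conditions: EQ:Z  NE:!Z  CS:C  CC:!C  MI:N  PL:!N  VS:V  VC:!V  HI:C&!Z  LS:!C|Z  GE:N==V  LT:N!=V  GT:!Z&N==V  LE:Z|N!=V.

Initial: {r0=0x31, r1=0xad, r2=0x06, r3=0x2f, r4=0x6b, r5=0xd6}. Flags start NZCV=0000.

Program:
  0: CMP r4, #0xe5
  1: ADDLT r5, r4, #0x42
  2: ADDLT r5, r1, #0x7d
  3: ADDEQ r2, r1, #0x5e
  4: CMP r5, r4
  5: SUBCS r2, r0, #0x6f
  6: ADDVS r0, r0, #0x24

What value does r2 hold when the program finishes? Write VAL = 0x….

VAL = 0xc2

[0] flags=1001 → (cmp)
[1] flags=1001 LT?F → skip
[2] flags=1001 LT?F → skip
[3] flags=1001 EQ?F → skip
[4] flags=0011 → (cmp)
[5] flags=0011 CS?T → r2=0xc2
[6] flags=0011 VS?T → r0=0x55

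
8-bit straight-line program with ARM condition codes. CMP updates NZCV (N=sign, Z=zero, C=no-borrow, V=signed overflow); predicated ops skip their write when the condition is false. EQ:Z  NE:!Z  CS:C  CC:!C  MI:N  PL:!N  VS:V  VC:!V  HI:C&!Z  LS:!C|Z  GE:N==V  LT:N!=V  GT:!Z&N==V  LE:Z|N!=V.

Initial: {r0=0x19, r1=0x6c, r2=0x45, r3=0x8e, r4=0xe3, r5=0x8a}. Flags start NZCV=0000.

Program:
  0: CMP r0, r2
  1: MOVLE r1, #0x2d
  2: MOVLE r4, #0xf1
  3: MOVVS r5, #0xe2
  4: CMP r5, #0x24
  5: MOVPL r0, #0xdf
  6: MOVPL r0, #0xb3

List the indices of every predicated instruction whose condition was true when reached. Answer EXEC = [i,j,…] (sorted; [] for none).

[0] flags=1000 → (cmp)
[1] flags=1000 LE?T → r1=0x2d
[2] flags=1000 LE?T → r4=0xf1
[3] flags=1000 VS?F → skip
[4] flags=0011 → (cmp)
[5] flags=0011 PL?T → r0=0xdf
[6] flags=0011 PL?T → r0=0xb3

EXEC = [1,2,5,6]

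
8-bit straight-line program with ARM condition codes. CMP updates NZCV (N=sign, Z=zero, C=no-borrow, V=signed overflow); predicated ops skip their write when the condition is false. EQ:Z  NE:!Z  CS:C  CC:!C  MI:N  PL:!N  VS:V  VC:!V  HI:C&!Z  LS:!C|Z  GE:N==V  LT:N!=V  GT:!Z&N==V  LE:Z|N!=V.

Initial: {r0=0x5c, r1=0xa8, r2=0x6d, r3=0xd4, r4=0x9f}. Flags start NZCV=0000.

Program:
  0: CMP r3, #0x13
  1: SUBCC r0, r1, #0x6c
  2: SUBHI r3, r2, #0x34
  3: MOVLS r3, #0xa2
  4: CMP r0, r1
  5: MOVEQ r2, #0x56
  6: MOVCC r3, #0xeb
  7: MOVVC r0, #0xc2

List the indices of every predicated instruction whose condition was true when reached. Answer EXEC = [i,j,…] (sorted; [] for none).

0: ✓ CMP  NZCV=1010
1: · SUBCC
2: ✓ SUBHI  r3←0x39
3: · MOVLS
4: ✓ CMP  NZCV=1001
5: · MOVEQ
6: ✓ MOVCC  r3←0xeb
7: · MOVVC

EXEC = [2,6]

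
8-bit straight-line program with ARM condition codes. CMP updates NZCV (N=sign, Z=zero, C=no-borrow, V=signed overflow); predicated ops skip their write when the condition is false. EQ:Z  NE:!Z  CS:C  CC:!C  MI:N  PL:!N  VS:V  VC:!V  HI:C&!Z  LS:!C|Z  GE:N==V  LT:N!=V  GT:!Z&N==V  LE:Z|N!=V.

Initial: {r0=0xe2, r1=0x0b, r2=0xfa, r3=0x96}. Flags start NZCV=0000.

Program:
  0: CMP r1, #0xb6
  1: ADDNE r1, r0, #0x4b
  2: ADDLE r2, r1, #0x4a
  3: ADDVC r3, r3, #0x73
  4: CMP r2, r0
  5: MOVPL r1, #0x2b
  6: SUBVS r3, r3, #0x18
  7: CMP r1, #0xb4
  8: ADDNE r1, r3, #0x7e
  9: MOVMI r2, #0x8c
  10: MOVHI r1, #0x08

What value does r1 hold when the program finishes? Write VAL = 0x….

0: ✓ CMP  NZCV=0000
1: ✓ ADDNE  r1←0x2d
2: · ADDLE
3: ✓ ADDVC  r3←0x09
4: ✓ CMP  NZCV=0010
5: ✓ MOVPL  r1←0x2b
6: · SUBVS
7: ✓ CMP  NZCV=0000
8: ✓ ADDNE  r1←0x87
9: · MOVMI
10: · MOVHI

VAL = 0x87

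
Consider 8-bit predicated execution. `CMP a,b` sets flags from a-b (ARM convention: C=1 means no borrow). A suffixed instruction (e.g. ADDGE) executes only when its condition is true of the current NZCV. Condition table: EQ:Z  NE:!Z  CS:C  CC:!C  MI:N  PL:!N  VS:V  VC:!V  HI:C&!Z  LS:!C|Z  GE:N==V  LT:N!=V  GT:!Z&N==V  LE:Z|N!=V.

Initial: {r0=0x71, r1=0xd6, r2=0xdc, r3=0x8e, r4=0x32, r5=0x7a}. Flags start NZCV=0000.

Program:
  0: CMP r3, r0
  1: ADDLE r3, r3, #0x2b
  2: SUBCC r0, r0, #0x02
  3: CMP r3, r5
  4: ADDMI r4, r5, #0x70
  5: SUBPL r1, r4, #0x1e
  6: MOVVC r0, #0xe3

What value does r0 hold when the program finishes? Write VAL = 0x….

[0] flags=0011 → (cmp)
[1] flags=0011 LE?T → r3=0xb9
[2] flags=0011 CC?F → skip
[3] flags=0011 → (cmp)
[4] flags=0011 MI?F → skip
[5] flags=0011 PL?T → r1=0x14
[6] flags=0011 VC?F → skip

VAL = 0x71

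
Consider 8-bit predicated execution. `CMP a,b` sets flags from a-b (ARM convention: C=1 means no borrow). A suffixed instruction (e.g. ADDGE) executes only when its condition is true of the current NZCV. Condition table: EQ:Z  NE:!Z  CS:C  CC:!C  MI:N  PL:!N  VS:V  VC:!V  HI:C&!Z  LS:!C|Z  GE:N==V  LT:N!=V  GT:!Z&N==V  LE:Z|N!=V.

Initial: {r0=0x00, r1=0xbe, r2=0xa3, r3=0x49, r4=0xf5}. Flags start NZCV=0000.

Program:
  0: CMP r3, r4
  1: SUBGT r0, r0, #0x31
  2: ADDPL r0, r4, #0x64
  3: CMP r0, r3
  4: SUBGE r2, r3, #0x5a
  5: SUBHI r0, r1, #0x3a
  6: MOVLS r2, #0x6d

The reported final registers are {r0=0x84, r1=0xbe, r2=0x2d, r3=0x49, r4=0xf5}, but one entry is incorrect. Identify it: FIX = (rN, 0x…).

FIX = (r2, 0xef)

0: ✓ CMP  NZCV=0000
1: ✓ SUBGT  r0←0xcf
2: ✓ ADDPL  r0←0x59
3: ✓ CMP  NZCV=0010
4: ✓ SUBGE  r2←0xef
5: ✓ SUBHI  r0←0x84
6: · MOVLS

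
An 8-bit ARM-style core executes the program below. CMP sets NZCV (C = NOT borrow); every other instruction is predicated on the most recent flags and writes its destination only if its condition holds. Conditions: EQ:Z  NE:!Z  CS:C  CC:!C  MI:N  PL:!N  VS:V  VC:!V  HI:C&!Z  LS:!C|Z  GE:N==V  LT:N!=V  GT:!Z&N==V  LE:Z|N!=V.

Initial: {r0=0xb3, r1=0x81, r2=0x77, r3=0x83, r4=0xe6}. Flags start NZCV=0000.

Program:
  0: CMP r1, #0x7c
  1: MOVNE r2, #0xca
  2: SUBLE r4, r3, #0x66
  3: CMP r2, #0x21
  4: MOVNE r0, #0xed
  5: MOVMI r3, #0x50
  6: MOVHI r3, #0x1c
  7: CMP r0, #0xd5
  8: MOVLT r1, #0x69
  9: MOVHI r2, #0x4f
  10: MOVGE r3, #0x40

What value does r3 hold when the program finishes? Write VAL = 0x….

[0] flags=0011 → (cmp)
[1] flags=0011 NE?T → r2=0xca
[2] flags=0011 LE?T → r4=0x1d
[3] flags=1010 → (cmp)
[4] flags=1010 NE?T → r0=0xed
[5] flags=1010 MI?T → r3=0x50
[6] flags=1010 HI?T → r3=0x1c
[7] flags=0010 → (cmp)
[8] flags=0010 LT?F → skip
[9] flags=0010 HI?T → r2=0x4f
[10] flags=0010 GE?T → r3=0x40

VAL = 0x40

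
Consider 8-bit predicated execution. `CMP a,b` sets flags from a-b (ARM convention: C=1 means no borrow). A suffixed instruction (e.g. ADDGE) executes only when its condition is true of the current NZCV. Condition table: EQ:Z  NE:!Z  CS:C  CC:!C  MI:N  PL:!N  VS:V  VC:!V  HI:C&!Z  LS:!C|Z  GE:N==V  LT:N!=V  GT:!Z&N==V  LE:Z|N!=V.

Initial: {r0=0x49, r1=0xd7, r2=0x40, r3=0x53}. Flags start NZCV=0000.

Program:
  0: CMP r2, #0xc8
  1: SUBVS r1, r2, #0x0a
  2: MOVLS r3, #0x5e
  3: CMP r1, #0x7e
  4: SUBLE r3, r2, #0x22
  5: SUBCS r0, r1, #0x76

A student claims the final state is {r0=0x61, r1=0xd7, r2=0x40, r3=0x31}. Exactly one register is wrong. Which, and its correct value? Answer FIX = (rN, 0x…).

FIX = (r3, 0x1e)

[0] flags=0000 → (cmp)
[1] flags=0000 VS?F → skip
[2] flags=0000 LS?T → r3=0x5e
[3] flags=0011 → (cmp)
[4] flags=0011 LE?T → r3=0x1e
[5] flags=0011 CS?T → r0=0x61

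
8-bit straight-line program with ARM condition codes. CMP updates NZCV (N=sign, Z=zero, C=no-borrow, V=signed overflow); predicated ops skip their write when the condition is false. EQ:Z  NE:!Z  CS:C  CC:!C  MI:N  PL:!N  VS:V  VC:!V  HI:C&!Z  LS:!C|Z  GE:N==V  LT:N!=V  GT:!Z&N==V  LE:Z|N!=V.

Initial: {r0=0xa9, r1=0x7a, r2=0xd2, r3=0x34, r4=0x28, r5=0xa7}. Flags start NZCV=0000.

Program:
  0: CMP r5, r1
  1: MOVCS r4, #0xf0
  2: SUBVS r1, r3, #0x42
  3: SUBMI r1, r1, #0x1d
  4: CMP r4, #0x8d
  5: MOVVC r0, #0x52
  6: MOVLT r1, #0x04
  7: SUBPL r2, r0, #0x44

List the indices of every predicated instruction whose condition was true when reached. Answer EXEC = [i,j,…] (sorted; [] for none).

0: ✓ CMP  NZCV=0011
1: ✓ MOVCS  r4←0xf0
2: ✓ SUBVS  r1←0xf2
3: · SUBMI
4: ✓ CMP  NZCV=0010
5: ✓ MOVVC  r0←0x52
6: · MOVLT
7: ✓ SUBPL  r2←0x0e

EXEC = [1,2,5,7]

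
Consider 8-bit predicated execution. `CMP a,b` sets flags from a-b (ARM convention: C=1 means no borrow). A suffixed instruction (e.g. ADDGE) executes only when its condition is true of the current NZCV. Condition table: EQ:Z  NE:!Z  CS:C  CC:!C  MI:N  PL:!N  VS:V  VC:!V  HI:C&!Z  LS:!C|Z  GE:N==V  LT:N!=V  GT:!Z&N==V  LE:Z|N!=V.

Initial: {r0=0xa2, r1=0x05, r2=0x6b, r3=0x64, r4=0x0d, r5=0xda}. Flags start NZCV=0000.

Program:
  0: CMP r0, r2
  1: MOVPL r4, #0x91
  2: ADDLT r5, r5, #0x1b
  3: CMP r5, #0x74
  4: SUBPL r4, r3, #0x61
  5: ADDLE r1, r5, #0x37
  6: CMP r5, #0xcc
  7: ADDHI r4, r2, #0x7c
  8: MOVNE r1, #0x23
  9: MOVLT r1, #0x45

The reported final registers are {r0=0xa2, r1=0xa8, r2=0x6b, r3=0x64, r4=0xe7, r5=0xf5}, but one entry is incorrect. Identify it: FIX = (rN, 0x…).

0: ✓ CMP  NZCV=0011
1: ✓ MOVPL  r4←0x91
2: ✓ ADDLT  r5←0xf5
3: ✓ CMP  NZCV=1010
4: · SUBPL
5: ✓ ADDLE  r1←0x2c
6: ✓ CMP  NZCV=0010
7: ✓ ADDHI  r4←0xe7
8: ✓ MOVNE  r1←0x23
9: · MOVLT

FIX = (r1, 0x23)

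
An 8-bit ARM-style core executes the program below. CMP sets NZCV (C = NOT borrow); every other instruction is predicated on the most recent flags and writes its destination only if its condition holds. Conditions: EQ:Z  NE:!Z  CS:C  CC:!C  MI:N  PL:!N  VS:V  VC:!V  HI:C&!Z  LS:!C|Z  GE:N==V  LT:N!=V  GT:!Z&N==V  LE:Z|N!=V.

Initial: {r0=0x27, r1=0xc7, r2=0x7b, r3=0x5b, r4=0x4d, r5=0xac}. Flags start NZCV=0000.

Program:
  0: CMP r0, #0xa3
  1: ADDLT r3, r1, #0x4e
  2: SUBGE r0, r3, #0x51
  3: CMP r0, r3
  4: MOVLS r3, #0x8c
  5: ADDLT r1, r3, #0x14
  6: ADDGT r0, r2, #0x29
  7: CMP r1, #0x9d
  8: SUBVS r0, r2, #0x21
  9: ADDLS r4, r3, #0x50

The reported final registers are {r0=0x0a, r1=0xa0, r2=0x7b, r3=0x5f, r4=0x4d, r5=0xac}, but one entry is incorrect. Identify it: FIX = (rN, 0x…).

FIX = (r3, 0x8c)

0: ✓ CMP  NZCV=1001
1: · ADDLT
2: ✓ SUBGE  r0←0x0a
3: ✓ CMP  NZCV=1000
4: ✓ MOVLS  r3←0x8c
5: ✓ ADDLT  r1←0xa0
6: · ADDGT
7: ✓ CMP  NZCV=0010
8: · SUBVS
9: · ADDLS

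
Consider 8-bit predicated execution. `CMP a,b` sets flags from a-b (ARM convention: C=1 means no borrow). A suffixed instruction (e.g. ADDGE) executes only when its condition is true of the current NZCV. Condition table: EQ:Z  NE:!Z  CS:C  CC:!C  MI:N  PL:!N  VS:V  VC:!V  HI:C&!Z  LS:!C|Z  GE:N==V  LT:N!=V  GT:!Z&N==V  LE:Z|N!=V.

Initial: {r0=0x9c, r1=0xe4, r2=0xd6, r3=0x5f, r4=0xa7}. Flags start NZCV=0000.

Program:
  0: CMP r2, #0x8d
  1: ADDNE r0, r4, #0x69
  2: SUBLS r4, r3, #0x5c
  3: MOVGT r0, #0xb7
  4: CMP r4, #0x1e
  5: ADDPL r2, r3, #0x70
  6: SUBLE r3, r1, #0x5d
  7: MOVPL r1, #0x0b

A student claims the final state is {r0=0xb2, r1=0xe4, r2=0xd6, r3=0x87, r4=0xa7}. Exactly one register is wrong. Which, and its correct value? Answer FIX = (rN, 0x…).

[0] flags=0010 → (cmp)
[1] flags=0010 NE?T → r0=0x10
[2] flags=0010 LS?F → skip
[3] flags=0010 GT?T → r0=0xb7
[4] flags=1010 → (cmp)
[5] flags=1010 PL?F → skip
[6] flags=1010 LE?T → r3=0x87
[7] flags=1010 PL?F → skip

FIX = (r0, 0xb7)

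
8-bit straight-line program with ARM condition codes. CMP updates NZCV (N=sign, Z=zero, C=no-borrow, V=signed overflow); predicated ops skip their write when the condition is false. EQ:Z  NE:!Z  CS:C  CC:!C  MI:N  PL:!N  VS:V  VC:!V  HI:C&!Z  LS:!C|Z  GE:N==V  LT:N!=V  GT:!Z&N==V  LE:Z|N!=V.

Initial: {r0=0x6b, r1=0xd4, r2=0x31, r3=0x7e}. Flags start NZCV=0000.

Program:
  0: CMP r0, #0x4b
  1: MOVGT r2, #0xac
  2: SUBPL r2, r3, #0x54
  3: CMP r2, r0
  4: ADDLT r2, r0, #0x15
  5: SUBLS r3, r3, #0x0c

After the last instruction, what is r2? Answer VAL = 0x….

0: ✓ CMP  NZCV=0010
1: ✓ MOVGT  r2←0xac
2: ✓ SUBPL  r2←0x2a
3: ✓ CMP  NZCV=1000
4: ✓ ADDLT  r2←0x80
5: ✓ SUBLS  r3←0x72

VAL = 0x80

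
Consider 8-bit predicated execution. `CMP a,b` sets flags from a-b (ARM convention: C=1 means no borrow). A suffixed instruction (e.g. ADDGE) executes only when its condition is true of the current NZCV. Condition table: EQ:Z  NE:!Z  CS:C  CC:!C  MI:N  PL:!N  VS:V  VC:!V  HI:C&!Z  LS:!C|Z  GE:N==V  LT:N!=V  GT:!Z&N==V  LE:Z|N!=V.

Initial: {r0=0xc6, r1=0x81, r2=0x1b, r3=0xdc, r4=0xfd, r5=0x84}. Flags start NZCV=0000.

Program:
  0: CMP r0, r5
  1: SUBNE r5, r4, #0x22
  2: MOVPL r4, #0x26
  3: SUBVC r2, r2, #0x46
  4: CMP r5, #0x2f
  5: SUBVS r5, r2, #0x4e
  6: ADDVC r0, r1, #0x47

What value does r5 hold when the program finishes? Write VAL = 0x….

VAL = 0xdb

[0] flags=0010 → (cmp)
[1] flags=0010 NE?T → r5=0xdb
[2] flags=0010 PL?T → r4=0x26
[3] flags=0010 VC?T → r2=0xd5
[4] flags=1010 → (cmp)
[5] flags=1010 VS?F → skip
[6] flags=1010 VC?T → r0=0xc8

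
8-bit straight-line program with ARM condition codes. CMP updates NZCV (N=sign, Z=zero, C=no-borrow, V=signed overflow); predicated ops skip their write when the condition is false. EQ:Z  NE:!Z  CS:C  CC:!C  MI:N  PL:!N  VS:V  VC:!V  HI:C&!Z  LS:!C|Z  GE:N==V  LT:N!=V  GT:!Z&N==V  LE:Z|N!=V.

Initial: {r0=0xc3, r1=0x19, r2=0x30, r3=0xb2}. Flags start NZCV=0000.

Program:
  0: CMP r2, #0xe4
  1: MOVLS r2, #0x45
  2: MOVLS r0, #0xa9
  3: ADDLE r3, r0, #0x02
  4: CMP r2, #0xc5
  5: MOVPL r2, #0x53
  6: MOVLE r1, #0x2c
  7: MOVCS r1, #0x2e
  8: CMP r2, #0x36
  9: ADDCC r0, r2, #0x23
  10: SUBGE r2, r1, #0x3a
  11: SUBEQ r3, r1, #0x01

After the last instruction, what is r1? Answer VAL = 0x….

0: ✓ CMP  NZCV=0000
1: ✓ MOVLS  r2←0x45
2: ✓ MOVLS  r0←0xa9
3: · ADDLE
4: ✓ CMP  NZCV=1001
5: · MOVPL
6: · MOVLE
7: · MOVCS
8: ✓ CMP  NZCV=0010
9: · ADDCC
10: ✓ SUBGE  r2←0xdf
11: · SUBEQ

VAL = 0x19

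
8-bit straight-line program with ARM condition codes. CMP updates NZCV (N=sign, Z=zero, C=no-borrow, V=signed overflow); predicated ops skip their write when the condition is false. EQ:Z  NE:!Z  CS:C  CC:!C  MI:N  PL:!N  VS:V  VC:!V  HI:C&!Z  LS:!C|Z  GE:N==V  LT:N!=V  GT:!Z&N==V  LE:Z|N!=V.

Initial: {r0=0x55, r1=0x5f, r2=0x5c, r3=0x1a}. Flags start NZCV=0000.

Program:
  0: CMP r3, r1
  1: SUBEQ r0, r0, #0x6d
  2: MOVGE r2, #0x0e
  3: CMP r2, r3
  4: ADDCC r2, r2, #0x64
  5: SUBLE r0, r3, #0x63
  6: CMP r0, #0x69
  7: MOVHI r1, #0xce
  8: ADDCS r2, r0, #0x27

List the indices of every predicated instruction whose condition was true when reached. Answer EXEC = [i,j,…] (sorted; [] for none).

0: ✓ CMP  NZCV=1000
1: · SUBEQ
2: · MOVGE
3: ✓ CMP  NZCV=0010
4: · ADDCC
5: · SUBLE
6: ✓ CMP  NZCV=1000
7: · MOVHI
8: · ADDCS

EXEC = []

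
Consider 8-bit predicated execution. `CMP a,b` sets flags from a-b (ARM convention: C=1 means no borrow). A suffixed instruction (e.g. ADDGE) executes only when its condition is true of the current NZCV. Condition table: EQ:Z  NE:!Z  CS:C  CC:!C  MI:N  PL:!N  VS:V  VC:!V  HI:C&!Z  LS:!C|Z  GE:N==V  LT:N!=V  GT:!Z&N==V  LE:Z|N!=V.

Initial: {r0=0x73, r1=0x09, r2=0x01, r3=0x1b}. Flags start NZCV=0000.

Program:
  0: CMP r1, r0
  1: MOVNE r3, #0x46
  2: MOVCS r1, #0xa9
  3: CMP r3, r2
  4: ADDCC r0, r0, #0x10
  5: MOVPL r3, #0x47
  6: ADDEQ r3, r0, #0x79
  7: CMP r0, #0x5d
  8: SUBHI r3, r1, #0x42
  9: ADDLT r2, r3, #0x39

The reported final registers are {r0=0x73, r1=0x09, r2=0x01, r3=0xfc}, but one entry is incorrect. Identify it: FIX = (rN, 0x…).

FIX = (r3, 0xc7)

0: ✓ CMP  NZCV=1000
1: ✓ MOVNE  r3←0x46
2: · MOVCS
3: ✓ CMP  NZCV=0010
4: · ADDCC
5: ✓ MOVPL  r3←0x47
6: · ADDEQ
7: ✓ CMP  NZCV=0010
8: ✓ SUBHI  r3←0xc7
9: · ADDLT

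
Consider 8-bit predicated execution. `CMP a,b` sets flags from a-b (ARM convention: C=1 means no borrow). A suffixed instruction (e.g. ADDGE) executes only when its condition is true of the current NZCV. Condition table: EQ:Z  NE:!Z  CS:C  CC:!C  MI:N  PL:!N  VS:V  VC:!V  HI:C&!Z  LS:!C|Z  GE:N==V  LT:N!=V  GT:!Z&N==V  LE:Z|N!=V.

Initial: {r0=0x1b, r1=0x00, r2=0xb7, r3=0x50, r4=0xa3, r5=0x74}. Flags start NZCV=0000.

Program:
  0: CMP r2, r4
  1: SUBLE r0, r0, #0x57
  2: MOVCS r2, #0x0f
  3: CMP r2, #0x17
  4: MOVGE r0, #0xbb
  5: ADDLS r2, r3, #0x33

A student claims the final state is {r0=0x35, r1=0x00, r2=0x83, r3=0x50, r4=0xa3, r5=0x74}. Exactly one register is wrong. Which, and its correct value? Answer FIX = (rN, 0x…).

0: ✓ CMP  NZCV=0010
1: · SUBLE
2: ✓ MOVCS  r2←0x0f
3: ✓ CMP  NZCV=1000
4: · MOVGE
5: ✓ ADDLS  r2←0x83

FIX = (r0, 0x1b)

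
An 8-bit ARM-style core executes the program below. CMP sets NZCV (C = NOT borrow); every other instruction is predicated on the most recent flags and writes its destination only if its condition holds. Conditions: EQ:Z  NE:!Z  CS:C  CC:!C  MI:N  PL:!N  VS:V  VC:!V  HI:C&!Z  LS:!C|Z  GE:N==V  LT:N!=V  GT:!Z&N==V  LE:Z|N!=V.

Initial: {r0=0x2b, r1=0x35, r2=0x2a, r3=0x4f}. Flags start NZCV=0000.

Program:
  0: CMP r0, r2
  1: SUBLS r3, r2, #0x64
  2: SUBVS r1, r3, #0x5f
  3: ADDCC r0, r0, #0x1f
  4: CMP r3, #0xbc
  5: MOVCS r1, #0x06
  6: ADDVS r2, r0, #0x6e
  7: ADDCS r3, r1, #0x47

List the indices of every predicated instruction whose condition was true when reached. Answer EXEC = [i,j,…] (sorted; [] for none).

EXEC = [6]

[0] flags=0010 → (cmp)
[1] flags=0010 LS?F → skip
[2] flags=0010 VS?F → skip
[3] flags=0010 CC?F → skip
[4] flags=1001 → (cmp)
[5] flags=1001 CS?F → skip
[6] flags=1001 VS?T → r2=0x99
[7] flags=1001 CS?F → skip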